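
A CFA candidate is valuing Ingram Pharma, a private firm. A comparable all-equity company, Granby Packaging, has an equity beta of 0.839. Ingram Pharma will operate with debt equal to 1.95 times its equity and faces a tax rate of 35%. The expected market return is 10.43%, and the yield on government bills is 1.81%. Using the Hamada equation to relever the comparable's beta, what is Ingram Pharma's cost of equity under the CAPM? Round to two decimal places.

18.21%

β_L = β_U × [1 + (1 − t)(D/E)] = 0.839 × [1 + (1 − 0.35) × 1.95]
    = 0.839 × [1 + 0.65 × 1.95] = 0.839 × 2.2675 = 1.9024
MRP = 10.43% − 1.81% = 8.62%
E(R) = R_f + β_L × MRP = 1.81% + 1.9024 × 8.62% = 18.21%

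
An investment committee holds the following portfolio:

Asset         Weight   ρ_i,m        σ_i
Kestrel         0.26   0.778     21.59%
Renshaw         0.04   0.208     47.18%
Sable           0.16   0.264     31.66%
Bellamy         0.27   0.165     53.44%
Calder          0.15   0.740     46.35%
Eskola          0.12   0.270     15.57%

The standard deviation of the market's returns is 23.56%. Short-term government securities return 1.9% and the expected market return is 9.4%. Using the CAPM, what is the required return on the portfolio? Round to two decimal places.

β_Kestrel = 0.778 × 21.59% / 23.56% = 0.7129
β_Renshaw = 0.208 × 47.18% / 23.56% = 0.4165
β_Sable = 0.264 × 31.66% / 23.56% = 0.3548
β_Bellamy = 0.165 × 53.44% / 23.56% = 0.3743
β_Calder = 0.740 × 46.35% / 23.56% = 1.4558
β_Eskola = 0.270 × 15.57% / 23.56% = 0.1784
β_P = Σ w_i β_i = 0.26×0.7129 + 0.04×0.4165 + 0.16×0.3548 + 0.27×0.3743 + 0.15×1.4558 + 0.12×0.1784 = 0.5996
MRP = 9.4% − 1.9% = 7.50%
E(R_P) = R_f + β_P × MRP = 1.9% + 0.5996 × 7.5% = 6.40%

6.40%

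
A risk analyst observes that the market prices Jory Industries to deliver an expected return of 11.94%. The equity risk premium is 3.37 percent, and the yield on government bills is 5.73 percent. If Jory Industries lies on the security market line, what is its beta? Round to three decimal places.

1.843

β = (E(R) − R_f) / MRP = (11.94% − 5.73%) / 3.37% = 6.21% / 3.37% = 1.843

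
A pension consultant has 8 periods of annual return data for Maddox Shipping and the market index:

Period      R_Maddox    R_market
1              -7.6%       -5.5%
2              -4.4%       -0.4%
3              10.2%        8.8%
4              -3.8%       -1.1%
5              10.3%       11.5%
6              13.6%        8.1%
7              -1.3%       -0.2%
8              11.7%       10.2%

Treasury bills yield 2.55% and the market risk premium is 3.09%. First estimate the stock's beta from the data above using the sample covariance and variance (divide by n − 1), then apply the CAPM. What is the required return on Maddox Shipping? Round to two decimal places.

6.56%

Mean R_i = (-7.6 − 4.4 + 10.2 − 3.8 + 10.3 + 13.6 − 1.3 + 11.7) / 8 = 3.5875%
Mean R_m = (-5.5 − 0.4 + 8.8 − 1.1 + 11.5 + 8.1 − 0.2 + 10.2) / 8 = 3.9250%
Σ(R_i − R̄_i)(R_m − R̄_m) = 373.0625  ⇒  Cov = 373.0625 / 7 = 53.2946
Σ(R_m − R̄_m)² = 287.7550  ⇒  Var(R_m) = 287.7550 / 7 = 41.1079
β = Cov / Var(R_m) = 53.2946 / 41.1079 = 1.2965
E(R) = R_f + β × MRP = 2.55% + 1.2965 × 3.09% = 6.56%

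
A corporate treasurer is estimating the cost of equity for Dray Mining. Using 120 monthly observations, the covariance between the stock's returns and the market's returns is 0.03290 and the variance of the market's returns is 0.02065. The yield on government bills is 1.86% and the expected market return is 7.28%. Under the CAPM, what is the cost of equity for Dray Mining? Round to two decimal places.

β = Cov(R_i, R_m) / Var(R_m) = 0.03290 / 0.02065 = 1.5932
MRP = 7.28% − 1.86% = 5.42%
E(R) = R_f + β × MRP = 1.86% + 1.5932 × 5.42% = 10.50%

10.50%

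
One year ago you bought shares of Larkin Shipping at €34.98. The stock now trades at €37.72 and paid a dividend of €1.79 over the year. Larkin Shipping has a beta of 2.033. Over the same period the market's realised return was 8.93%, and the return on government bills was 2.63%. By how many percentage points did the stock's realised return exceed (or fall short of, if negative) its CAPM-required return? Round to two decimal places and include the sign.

-2.49%

Realised HPR = (P1 + D1 − P0) / P0 = (37.72 + 1.79 − 34.98) / 34.98 = 4.53 / 34.98 = 12.9503%
MRP = 8.93% − 2.63% = 6.30%
CAPM required = R_f + β·MRP = 2.63% + 2.033 × 6.30% = 15.43790%
α = realised − required = 12.9503% − 15.43790% = -2.49%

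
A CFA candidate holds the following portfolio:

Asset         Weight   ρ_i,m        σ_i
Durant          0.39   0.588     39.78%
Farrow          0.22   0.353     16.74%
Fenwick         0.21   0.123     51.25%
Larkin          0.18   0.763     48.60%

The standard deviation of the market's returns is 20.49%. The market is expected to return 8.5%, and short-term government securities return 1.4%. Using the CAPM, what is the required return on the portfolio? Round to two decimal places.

7.78%

β_Durant = 0.588 × 39.78% / 20.49% = 1.1416
β_Farrow = 0.353 × 16.74% / 20.49% = 0.2884
β_Fenwick = 0.123 × 51.25% / 20.49% = 0.3077
β_Larkin = 0.763 × 48.60% / 20.49% = 1.8098
β_P = Σ w_i β_i = 0.39×1.1416 + 0.22×0.2884 + 0.21×0.3077 + 0.18×1.8098 = 0.8991
MRP = 8.5% − 1.4% = 7.10%
E(R_P) = R_f + β_P × MRP = 1.4% + 0.8991 × 7.1% = 7.78%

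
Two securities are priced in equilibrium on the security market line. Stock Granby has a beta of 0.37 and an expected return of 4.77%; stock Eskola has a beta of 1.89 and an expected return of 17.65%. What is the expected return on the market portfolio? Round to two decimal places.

10.11%

Both satisfy E(R) = R_f + β·MRP, so the slope of the SML is
MRP = (17.65% − 4.77%) / (1.89 − 0.37) = 12.88% / 1.52 = 8.4737%
R_f = E(R_Granby) − β_Granby·MRP = 4.77% − 0.37 × 8.4737% = 1.6347%
E(R_m) = R_f + MRP = 1.6347% + 8.4737% = 10.11%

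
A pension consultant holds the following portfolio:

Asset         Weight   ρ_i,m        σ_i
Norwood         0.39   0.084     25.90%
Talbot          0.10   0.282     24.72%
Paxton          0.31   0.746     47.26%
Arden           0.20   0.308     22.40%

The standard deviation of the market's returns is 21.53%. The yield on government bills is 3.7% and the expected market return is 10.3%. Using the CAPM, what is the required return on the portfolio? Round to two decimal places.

β_Norwood = 0.084 × 25.90% / 21.53% = 0.1010
β_Talbot = 0.282 × 24.72% / 21.53% = 0.3238
β_Paxton = 0.746 × 47.26% / 21.53% = 1.6375
β_Arden = 0.308 × 22.40% / 21.53% = 0.3204
β_P = Σ w_i β_i = 0.39×0.1010 + 0.10×0.3238 + 0.31×1.6375 + 0.20×0.3204 = 0.6435
MRP = 10.3% − 3.7% = 6.60%
E(R_P) = R_f + β_P × MRP = 3.7% + 0.6435 × 6.6% = 7.95%

7.95%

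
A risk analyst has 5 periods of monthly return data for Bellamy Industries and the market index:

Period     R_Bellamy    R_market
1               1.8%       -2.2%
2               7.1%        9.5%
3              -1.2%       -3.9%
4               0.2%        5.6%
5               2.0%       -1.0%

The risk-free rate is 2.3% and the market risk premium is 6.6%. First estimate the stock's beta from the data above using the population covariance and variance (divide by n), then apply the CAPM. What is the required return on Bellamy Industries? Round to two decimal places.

Mean R_i = (1.8 + 7.1 − 1.2 + 0.2 + 2.0) / 5 = 1.9800%
Mean R_m = (-2.2 + 9.5 − 3.9 + 5.6 − 1.0) / 5 = 1.6000%
Σ(R_i − R̄_i)(R_m − R̄_m) = 51.4500  ⇒  Cov = 51.4500 / 5 = 10.2900
Σ(R_m − R̄_m)² = 129.8600  ⇒  Var(R_m) = 129.8600 / 5 = 25.9720
β = Cov / Var(R_m) = 10.2900 / 25.9720 = 0.3962
E(R) = R_f + β × MRP = 2.3% + 0.3962 × 6.6% = 4.91%

4.91%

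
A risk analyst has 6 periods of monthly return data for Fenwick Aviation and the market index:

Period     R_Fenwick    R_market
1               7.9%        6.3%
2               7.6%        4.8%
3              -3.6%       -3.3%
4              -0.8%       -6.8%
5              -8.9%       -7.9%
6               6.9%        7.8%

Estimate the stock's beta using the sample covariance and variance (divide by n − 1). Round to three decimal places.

0.932

Mean R_i = (7.9 + 7.6 − 3.6 − 0.8 − 8.9 + 6.9) / 6 = 1.5167%
Mean R_m = (6.3 + 4.8 − 3.3 − 6.8 − 7.9 + 7.8) / 6 = 0.1500%
Σ(R_i − R̄_i)(R_m − R̄_m) = 226.3350  ⇒  Cov = 226.3350 / 5 = 45.2670
Σ(R_m − R̄_m)² = 242.9750  ⇒  Var(R_m) = 242.9750 / 5 = 48.5950
β = Cov / Var(R_m) = 45.2670 / 48.5950 = 0.9315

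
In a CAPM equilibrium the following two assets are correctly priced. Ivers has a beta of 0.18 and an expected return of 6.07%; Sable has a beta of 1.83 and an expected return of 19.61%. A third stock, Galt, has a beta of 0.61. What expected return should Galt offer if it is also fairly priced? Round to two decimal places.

MRP (SML slope) = (19.61% − 6.07%) / (1.83 − 0.18) = 13.54% / 1.65 = 8.2061%
R_f (intercept) = 6.07% − 0.18 × 8.2061% = 4.5929%
E(R_Galt) = R_f + β × MRP = 4.5929% + 0.61 × 8.2061% = 9.60%

9.60%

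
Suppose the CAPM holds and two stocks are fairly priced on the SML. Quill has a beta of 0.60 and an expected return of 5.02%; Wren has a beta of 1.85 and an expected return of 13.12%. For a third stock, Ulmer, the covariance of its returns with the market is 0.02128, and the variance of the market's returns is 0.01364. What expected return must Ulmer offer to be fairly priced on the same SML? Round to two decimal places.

11.24%

MRP = (13.12% − 5.02%) / (1.85 − 0.60) = 6.4800%
R_f = 5.02% − 0.60 × 6.4800% = 1.1320%
β_Ulmer = Cov / Var(R_m) = 0.02128 / 0.01364 = 1.5601
E(R_Ulmer) = R_f + β × MRP = 1.1320% + 1.5601 × 6.4800% = 11.24%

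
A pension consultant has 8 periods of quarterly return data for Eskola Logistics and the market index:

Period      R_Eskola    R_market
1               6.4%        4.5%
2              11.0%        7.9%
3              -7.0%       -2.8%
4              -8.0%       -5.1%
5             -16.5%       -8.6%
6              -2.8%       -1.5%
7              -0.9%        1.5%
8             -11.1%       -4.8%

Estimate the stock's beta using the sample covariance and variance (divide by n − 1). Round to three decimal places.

1.643

Mean R_i = (6.4 + 11.0 − 7.0 − 8.0 − 16.5 − 2.8 − 0.9 − 11.1) / 8 = -3.6125%
Mean R_m = (4.5 + 7.9 − 2.8 − 5.1 − 8.6 − 1.5 + 1.5 − 4.8) / 8 = -1.1125%
Σ(R_i − R̄_i)(R_m − R̄_m) = 341.9788  ⇒  Cov = 341.9788 / 7 = 48.8541
Σ(R_m − R̄_m)² = 208.1088  ⇒  Var(R_m) = 208.1088 / 7 = 29.7298
β = Cov / Var(R_m) = 48.8541 / 29.7298 = 1.6433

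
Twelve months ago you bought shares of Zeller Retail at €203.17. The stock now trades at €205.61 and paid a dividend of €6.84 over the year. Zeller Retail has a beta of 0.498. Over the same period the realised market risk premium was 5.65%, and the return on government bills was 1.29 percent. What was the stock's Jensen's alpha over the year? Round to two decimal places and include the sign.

+0.46%

Realised HPR = (P1 + D1 − P0) / P0 = (205.61 + 6.84 − 203.17) / 203.17 = 9.28 / 203.17 = 4.5676%
CAPM required = R_f + β·MRP = 1.29% + 0.498 × 5.65% = 4.10370%
α = realised − required = 4.5676% − 4.10370% = +0.46%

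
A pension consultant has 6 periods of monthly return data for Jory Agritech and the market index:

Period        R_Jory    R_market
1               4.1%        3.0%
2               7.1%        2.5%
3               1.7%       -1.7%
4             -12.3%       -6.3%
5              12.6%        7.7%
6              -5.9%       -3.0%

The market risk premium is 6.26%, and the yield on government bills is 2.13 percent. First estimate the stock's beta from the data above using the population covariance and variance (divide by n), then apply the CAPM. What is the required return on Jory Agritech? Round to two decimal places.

12.95%

Mean R_i = (4.1 + 7.1 + 1.7 − 12.3 + 12.6 − 5.9) / 6 = 1.2167%
Mean R_m = (3.0 + 2.5 − 1.7 − 6.3 + 7.7 − 3.0) / 6 = 0.3667%
Σ(R_i − R̄_i)(R_m − R̄_m) = 216.6933  ⇒  Cov = 216.6933 / 6 = 36.1156
Σ(R_m − R̄_m)² = 125.3133  ⇒  Var(R_m) = 125.3133 / 6 = 20.8856
β = Cov / Var(R_m) = 36.1156 / 20.8856 = 1.7292
E(R) = R_f + β × MRP = 2.13% + 1.7292 × 6.26% = 12.95%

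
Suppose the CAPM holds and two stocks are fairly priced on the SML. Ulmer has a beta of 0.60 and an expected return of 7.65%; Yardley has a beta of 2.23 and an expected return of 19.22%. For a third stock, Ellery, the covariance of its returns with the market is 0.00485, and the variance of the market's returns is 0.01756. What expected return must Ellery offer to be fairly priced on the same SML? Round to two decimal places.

5.35%

MRP = (19.22% − 7.65%) / (2.23 − 0.60) = 7.0982%
R_f = 7.65% − 0.60 × 7.0982% = 3.3911%
β_Ellery = Cov / Var(R_m) = 0.00485 / 0.01756 = 0.2762
E(R_Ellery) = R_f + β × MRP = 3.3911% + 0.2762 × 7.0982% = 5.35%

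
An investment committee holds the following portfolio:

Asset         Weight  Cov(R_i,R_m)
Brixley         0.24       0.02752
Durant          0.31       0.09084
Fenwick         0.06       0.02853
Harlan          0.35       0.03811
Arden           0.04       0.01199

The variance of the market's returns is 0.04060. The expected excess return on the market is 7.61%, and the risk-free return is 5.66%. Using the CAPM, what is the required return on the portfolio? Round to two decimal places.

15.09%

β_Brixley = 0.02752 / 0.04060 = 0.6778
β_Durant = 0.09084 / 0.04060 = 2.2374
β_Fenwick = 0.02853 / 0.04060 = 0.7027
β_Harlan = 0.03811 / 0.04060 = 0.9387
β_Arden = 0.01199 / 0.04060 = 0.2953
β_P = Σ w_i β_i = 0.24×0.6778 + 0.31×2.2374 + 0.06×0.7027 + 0.35×0.9387 + 0.04×0.2953 = 1.2388
E(R_P) = R_f + β_P × MRP = 5.66% + 1.2388 × 7.61% = 15.09%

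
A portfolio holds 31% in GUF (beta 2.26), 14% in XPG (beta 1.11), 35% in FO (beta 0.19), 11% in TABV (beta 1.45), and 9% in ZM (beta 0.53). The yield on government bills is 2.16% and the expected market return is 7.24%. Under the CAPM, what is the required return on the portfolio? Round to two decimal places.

β_P = Σ w_i β_i = 0.31×2.26 + 0.14×1.11 + 0.35×0.19 + 0.11×1.45 + 0.09×0.53 = 1.1297
MRP = 7.24% − 2.16% = 5.08%
E(R_P) = R_f + β_P × MRP = 2.16% + 1.1297 × 5.08% = 7.90%

7.90%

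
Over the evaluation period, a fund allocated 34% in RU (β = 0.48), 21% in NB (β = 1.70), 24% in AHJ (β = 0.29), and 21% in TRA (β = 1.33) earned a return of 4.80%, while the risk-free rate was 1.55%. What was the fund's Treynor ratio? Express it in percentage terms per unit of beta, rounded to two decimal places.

β_P = 0.34×0.48 + 0.21×1.70 + 0.24×0.29 + 0.21×1.33 = 0.8691
Treynor = (R_P − R_f) / β_P = (4.80% − 1.55%) / 0.8691 = 3.25% / 0.8691 = 3.74%

3.74%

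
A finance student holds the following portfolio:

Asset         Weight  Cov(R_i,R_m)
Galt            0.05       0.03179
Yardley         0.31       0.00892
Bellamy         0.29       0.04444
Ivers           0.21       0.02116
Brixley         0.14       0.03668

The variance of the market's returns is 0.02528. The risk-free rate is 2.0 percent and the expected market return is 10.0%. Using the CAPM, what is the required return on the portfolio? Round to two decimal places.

10.49%

β_Galt = 0.03179 / 0.02528 = 1.2575
β_Yardley = 0.00892 / 0.02528 = 0.3528
β_Bellamy = 0.04444 / 0.02528 = 1.7579
β_Ivers = 0.02116 / 0.02528 = 0.8370
β_Brixley = 0.03668 / 0.02528 = 1.4509
β_P = Σ w_i β_i = 0.05×1.2575 + 0.31×0.3528 + 0.29×1.7579 + 0.21×0.8370 + 0.14×1.4509 = 1.0609
MRP = 10.0% − 2.0% = 8.00%
E(R_P) = R_f + β_P × MRP = 2.0% + 1.0609 × 8.0% = 10.49%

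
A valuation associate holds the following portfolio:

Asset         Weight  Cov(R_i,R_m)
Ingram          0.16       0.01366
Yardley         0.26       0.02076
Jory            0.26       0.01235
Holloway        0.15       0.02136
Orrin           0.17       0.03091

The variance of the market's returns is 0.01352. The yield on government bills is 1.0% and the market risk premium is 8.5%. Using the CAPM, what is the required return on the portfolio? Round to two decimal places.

13.10%

β_Ingram = 0.01366 / 0.01352 = 1.0104
β_Yardley = 0.02076 / 0.01352 = 1.5355
β_Jory = 0.01235 / 0.01352 = 0.9135
β_Holloway = 0.02136 / 0.01352 = 1.5799
β_Orrin = 0.03091 / 0.01352 = 2.2862
β_P = Σ w_i β_i = 0.16×1.0104 + 0.26×1.5355 + 0.26×0.9135 + 0.15×1.5799 + 0.17×2.2862 = 1.4240
E(R_P) = R_f + β_P × MRP = 1.0% + 1.4240 × 8.5% = 13.10%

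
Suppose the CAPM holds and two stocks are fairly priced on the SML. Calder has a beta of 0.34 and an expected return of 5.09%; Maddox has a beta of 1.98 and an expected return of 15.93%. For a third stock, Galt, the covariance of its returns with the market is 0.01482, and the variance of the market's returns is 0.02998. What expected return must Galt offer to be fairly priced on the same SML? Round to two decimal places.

6.11%

MRP = (15.93% − 5.09%) / (1.98 − 0.34) = 6.6098%
R_f = 5.09% − 0.34 × 6.6098% = 2.8427%
β_Galt = Cov / Var(R_m) = 0.01482 / 0.02998 = 0.4943
E(R_Galt) = R_f + β × MRP = 2.8427% + 0.4943 × 6.6098% = 6.11%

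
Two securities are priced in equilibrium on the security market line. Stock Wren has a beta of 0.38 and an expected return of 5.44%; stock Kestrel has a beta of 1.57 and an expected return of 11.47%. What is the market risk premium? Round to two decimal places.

5.07%

Both satisfy E(R) = R_f + β·MRP, so the slope of the SML is
MRP = (11.47% − 5.44%) / (1.57 − 0.38) = 6.03% / 1.19 = 5.0672%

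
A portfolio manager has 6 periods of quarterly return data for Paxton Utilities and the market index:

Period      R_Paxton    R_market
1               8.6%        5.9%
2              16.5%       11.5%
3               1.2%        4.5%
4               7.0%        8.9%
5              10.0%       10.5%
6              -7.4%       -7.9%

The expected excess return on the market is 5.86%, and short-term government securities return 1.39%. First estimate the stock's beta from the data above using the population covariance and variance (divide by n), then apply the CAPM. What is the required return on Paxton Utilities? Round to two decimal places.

7.68%

Mean R_i = (8.6 + 16.5 + 1.2 + 7.0 + 10.0 − 7.4) / 6 = 5.9833%
Mean R_m = (5.9 + 11.5 + 4.5 + 8.9 + 10.5 − 7.9) / 6 = 5.5667%
Σ(R_i − R̄_i)(R_m − R̄_m) = 271.8067  ⇒  Cov = 271.8067 / 6 = 45.3011
Σ(R_m − R̄_m)² = 253.2533  ⇒  Var(R_m) = 253.2533 / 6 = 42.2089
β = Cov / Var(R_m) = 45.3011 / 42.2089 = 1.0733
E(R) = R_f + β × MRP = 1.39% + 1.0733 × 5.86% = 7.68%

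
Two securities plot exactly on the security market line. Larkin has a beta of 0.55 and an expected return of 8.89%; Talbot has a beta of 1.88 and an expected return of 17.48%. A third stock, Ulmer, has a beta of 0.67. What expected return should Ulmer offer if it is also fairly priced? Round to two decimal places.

MRP (SML slope) = (17.48% − 8.89%) / (1.88 − 0.55) = 8.59% / 1.33 = 6.4586%
R_f (intercept) = 8.89% − 0.55 × 6.4586% = 5.3378%
E(R_Ulmer) = R_f + β × MRP = 5.3378% + 0.67 × 6.4586% = 9.67%

9.67%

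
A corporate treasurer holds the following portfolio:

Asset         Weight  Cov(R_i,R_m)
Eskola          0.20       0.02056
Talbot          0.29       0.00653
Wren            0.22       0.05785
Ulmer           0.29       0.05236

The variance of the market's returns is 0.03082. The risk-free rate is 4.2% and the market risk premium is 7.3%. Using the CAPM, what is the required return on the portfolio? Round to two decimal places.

β_Eskola = 0.02056 / 0.03082 = 0.6671
β_Talbot = 0.00653 / 0.03082 = 0.2119
β_Wren = 0.05785 / 0.03082 = 1.8770
β_Ulmer = 0.05236 / 0.03082 = 1.6989
β_P = Σ w_i β_i = 0.20×0.6671 + 0.29×0.2119 + 0.22×1.8770 + 0.29×1.6989 = 1.1005
E(R_P) = R_f + β_P × MRP = 4.2% + 1.1005 × 7.3% = 12.23%

12.23%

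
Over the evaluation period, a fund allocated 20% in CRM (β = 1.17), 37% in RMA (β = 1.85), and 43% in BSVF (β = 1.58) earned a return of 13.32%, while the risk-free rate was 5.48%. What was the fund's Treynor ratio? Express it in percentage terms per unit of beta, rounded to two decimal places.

β_P = 0.20×1.17 + 0.37×1.85 + 0.43×1.58 = 1.5979
Treynor = (R_P − R_f) / β_P = (13.32% − 5.48%) / 1.5979 = 7.84% / 1.5979 = 4.91%

4.91%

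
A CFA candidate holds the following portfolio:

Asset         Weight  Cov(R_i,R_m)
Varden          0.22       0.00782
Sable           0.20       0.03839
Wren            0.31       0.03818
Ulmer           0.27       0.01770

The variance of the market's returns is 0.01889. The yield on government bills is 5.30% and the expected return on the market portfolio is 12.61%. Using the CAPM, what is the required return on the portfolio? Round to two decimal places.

15.37%

β_Varden = 0.00782 / 0.01889 = 0.4140
β_Sable = 0.03839 / 0.01889 = 2.0323
β_Wren = 0.03818 / 0.01889 = 2.0212
β_Ulmer = 0.01770 / 0.01889 = 0.9370
β_P = Σ w_i β_i = 0.22×0.4140 + 0.20×2.0323 + 0.31×2.0212 + 0.27×0.9370 = 1.3771
MRP = 12.61% − 5.30% = 7.31%
E(R_P) = R_f + β_P × MRP = 5.30% + 1.3771 × 7.31% = 15.37%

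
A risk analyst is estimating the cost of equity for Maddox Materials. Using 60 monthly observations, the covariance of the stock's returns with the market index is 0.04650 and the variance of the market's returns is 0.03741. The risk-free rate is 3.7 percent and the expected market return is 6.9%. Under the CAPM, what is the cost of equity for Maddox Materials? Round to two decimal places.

β = Cov(R_i, R_m) / Var(R_m) = 0.04650 / 0.03741 = 1.2430
MRP = 6.9% − 3.7% = 3.20%
E(R) = R_f + β × MRP = 3.7% + 1.2430 × 3.2% = 7.68%

7.68%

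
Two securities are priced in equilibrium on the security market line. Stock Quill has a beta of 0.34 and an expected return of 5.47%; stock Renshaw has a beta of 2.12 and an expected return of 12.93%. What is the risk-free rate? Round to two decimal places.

Both satisfy E(R) = R_f + β·MRP, so the slope of the SML is
MRP = (12.93% − 5.47%) / (2.12 − 0.34) = 7.46% / 1.78 = 4.1910%
R_f = E(R_Quill) − β_Quill·MRP = 5.47% − 0.34 × 4.1910% = 4.0451%

4.05%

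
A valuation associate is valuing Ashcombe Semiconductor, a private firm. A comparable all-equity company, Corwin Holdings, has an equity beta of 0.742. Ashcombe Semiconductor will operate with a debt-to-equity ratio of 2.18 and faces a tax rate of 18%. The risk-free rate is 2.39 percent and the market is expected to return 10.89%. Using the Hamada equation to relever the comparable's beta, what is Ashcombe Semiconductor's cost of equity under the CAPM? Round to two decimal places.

19.97%

β_L = β_U × [1 + (1 − t)(D/E)] = 0.742 × [1 + (1 − 0.18) × 2.18]
    = 0.742 × [1 + 0.82 × 2.18] = 0.742 × 2.7876 = 2.0684
MRP = 10.89% − 2.39% = 8.50%
E(R) = R_f + β_L × MRP = 2.39% + 2.0684 × 8.50% = 19.97%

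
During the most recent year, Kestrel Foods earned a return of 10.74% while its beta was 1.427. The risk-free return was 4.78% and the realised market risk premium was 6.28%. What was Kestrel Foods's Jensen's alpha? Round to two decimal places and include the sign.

CAPM benchmark = R_f + β(R_m − R_f) = 4.78% + 1.427 × 6.28% = 13.74156%
α = actual − benchmark = 10.74% − 13.74156% = -3.00%

-3.00%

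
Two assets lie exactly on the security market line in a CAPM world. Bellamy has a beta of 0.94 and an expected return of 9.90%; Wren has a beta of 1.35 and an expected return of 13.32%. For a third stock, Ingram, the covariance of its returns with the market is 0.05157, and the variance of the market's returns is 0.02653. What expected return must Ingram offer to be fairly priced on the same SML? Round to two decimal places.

MRP = (13.32% − 9.90%) / (1.35 − 0.94) = 8.3415%
R_f = 9.90% − 0.94 × 8.3415% = 2.0590%
β_Ingram = Cov / Var(R_m) = 0.05157 / 0.02653 = 1.9438
E(R_Ingram) = R_f + β × MRP = 2.0590% + 1.9438 × 8.3415% = 18.27%

18.27%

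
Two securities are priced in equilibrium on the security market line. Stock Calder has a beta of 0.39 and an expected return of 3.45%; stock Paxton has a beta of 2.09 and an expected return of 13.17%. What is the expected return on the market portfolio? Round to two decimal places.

Both satisfy E(R) = R_f + β·MRP, so the slope of the SML is
MRP = (13.17% − 3.45%) / (2.09 − 0.39) = 9.72% / 1.70 = 5.7176%
R_f = E(R_Calder) − β_Calder·MRP = 3.45% − 0.39 × 5.7176% = 1.2201%
E(R_m) = R_f + MRP = 1.2201% + 5.7176% = 6.94%

6.94%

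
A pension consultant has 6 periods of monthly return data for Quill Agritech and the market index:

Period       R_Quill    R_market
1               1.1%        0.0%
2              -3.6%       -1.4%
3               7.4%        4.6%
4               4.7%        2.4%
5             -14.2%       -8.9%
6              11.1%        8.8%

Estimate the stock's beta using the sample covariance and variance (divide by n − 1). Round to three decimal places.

1.487

Mean R_i = (1.1 − 3.6 + 7.4 + 4.7 − 14.2 + 11.1) / 6 = 1.0833%
Mean R_m = (0.0 − 1.4 + 4.6 + 2.4 − 8.9 + 8.8) / 6 = 0.9167%
Σ(R_i − R̄_i)(R_m − R̄_m) = 268.4617  ⇒  Cov = 268.4617 / 5 = 53.6923
Σ(R_m − R̄_m)² = 180.4883  ⇒  Var(R_m) = 180.4883 / 5 = 36.0977
β = Cov / Var(R_m) = 53.6923 / 36.0977 = 1.4874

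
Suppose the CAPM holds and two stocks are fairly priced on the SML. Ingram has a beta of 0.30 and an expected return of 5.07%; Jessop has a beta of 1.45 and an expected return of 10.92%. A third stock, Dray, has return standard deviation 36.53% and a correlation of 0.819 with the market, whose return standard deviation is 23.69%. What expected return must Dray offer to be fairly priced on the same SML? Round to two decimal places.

9.97%

MRP = (10.92% − 5.07%) / (1.45 − 0.30) = 5.0870%
R_f = 5.07% − 0.30 × 5.0870% = 3.5439%
β_Dray = ρ·σ_i/σ_m = 0.819 × 36.53 / 23.69 = 1.2629
E(R_Dray) = R_f + β × MRP = 3.5439% + 1.2629 × 5.0870% = 9.97%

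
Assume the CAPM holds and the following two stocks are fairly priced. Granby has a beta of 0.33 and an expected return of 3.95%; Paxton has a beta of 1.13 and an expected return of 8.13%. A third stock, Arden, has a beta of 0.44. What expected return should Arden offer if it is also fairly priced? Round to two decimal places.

MRP (SML slope) = (8.13% − 3.95%) / (1.13 − 0.33) = 4.18% / 0.80 = 5.2250%
R_f (intercept) = 3.95% − 0.33 × 5.2250% = 2.2258%
E(R_Arden) = R_f + β × MRP = 2.2258% + 0.44 × 5.2250% = 4.52%

4.52%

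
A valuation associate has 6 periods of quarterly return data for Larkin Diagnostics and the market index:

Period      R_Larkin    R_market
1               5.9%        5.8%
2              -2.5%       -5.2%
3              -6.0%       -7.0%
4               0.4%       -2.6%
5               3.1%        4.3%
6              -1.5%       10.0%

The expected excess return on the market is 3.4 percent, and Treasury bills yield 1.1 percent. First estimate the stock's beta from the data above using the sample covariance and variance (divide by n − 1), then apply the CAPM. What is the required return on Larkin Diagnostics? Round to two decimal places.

Mean R_i = (5.9 − 2.5 − 6.0 + 0.4 + 3.1 − 1.5) / 6 = -0.1000%
Mean R_m = (5.8 − 5.2 − 7.0 − 2.6 + 4.3 + 10.0) / 6 = 0.8833%
Σ(R_i − R̄_i)(R_m − R̄_m) = 87.0400  ⇒  Cov = 87.0400 / 5 = 17.4080
Σ(R_m − R̄_m)² = 230.2483  ⇒  Var(R_m) = 230.2483 / 5 = 46.0497
β = Cov / Var(R_m) = 17.4080 / 46.0497 = 0.3780
E(R) = R_f + β × MRP = 1.1% + 0.3780 × 3.4% = 2.39%

2.39%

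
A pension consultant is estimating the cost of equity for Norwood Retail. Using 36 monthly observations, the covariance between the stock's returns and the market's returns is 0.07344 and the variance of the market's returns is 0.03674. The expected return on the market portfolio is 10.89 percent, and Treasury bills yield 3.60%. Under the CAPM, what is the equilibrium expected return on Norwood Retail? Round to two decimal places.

β = Cov(R_i, R_m) / Var(R_m) = 0.07344 / 0.03674 = 1.9989
MRP = 10.89% − 3.60% = 7.29%
E(R) = R_f + β × MRP = 3.60% + 1.9989 × 7.29% = 18.17%

18.17%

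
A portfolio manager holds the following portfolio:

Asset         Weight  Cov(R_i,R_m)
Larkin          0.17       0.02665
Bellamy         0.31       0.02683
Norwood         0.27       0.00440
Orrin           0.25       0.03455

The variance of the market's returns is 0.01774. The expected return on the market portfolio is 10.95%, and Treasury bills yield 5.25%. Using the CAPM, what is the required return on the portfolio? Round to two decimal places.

β_Larkin = 0.02665 / 0.01774 = 1.5023
β_Bellamy = 0.02683 / 0.01774 = 1.5124
β_Norwood = 0.00440 / 0.01774 = 0.2480
β_Orrin = 0.03455 / 0.01774 = 1.9476
β_P = Σ w_i β_i = 0.17×1.5023 + 0.31×1.5124 + 0.27×0.2480 + 0.25×1.9476 = 1.2781
MRP = 10.95% − 5.25% = 5.70%
E(R_P) = R_f + β_P × MRP = 5.25% + 1.2781 × 5.70% = 12.54%

12.54%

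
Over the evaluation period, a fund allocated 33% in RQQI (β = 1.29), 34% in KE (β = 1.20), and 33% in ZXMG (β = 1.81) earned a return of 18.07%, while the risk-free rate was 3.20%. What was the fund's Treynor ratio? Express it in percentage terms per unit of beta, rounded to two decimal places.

β_P = 0.33×1.29 + 0.34×1.20 + 0.33×1.81 = 1.4310
Treynor = (R_P − R_f) / β_P = (18.07% − 3.20%) / 1.4310 = 14.87% / 1.4310 = 10.39%

10.39%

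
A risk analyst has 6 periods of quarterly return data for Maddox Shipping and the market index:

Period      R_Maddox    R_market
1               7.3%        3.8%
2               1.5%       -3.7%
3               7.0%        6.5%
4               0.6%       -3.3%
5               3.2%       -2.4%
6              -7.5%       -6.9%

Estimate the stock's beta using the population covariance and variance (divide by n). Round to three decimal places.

Mean R_i = (7.3 + 1.5 + 7.0 + 0.6 + 3.2 − 7.5) / 6 = 2.0167%
Mean R_m = (3.8 − 3.7 + 6.5 − 3.3 − 2.4 − 6.9) / 6 = -1.0000%
Σ(R_i − R̄_i)(R_m − R̄_m) = 121.8800  ⇒  Cov = 121.8800 / 6 = 20.3133
Σ(R_m − R̄_m)² = 128.6400  ⇒  Var(R_m) = 128.6400 / 6 = 21.4400
β = Cov / Var(R_m) = 20.3133 / 21.4400 = 0.9474

0.947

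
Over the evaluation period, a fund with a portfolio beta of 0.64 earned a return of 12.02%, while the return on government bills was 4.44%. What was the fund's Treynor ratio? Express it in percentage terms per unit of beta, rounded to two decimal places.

Treynor = (R_P − R_f) / β_P = (12.02% − 4.44%) / 0.6400 = 7.58% / 0.6400 = 11.84%

11.84%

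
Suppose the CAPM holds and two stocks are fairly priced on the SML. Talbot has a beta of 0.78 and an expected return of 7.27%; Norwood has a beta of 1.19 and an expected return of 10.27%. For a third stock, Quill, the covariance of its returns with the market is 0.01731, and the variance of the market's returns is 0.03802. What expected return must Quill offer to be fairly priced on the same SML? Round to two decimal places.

4.89%

MRP = (10.27% − 7.27%) / (1.19 − 0.78) = 7.3171%
R_f = 7.27% − 0.78 × 7.3171% = 1.5627%
β_Quill = Cov / Var(R_m) = 0.01731 / 0.03802 = 0.4553
E(R_Quill) = R_f + β × MRP = 1.5627% + 0.4553 × 7.3171% = 4.89%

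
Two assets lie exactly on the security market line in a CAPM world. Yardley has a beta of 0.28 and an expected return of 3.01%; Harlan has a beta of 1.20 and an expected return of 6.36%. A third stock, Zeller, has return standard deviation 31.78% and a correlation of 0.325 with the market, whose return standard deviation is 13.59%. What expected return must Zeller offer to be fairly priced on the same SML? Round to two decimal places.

4.76%

MRP = (6.36% − 3.01%) / (1.20 − 0.28) = 3.6413%
R_f = 3.01% − 0.28 × 3.6413% = 1.9904%
β_Zeller = ρ·σ_i/σ_m = 0.325 × 31.78 / 13.59 = 0.7600
E(R_Zeller) = R_f + β × MRP = 1.9904% + 0.7600 × 3.6413% = 4.76%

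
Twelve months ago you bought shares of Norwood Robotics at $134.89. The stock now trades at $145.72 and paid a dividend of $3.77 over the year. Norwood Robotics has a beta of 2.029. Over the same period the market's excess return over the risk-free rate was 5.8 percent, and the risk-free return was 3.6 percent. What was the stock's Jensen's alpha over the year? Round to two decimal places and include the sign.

-4.54%

Realised HPR = (P1 + D1 − P0) / P0 = (145.72 + 3.77 − 134.89) / 134.89 = 14.60 / 134.89 = 10.8236%
CAPM required = R_f + β·MRP = 3.6% + 2.029 × 5.8% = 15.3682%
α = realised − required = 10.8236% − 15.3682% = -4.54%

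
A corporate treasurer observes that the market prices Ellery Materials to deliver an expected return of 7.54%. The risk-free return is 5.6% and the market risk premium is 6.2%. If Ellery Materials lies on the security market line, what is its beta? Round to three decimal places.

0.313

β = (E(R) − R_f) / MRP = (7.54% − 5.6%) / 6.2% = 1.94% / 6.2% = 0.313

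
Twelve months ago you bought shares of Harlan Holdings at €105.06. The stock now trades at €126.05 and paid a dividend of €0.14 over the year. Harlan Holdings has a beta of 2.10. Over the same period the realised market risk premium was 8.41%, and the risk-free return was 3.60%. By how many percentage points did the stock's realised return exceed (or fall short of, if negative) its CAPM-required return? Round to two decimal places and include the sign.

Realised HPR = (P1 + D1 − P0) / P0 = (126.05 + 0.14 − 105.06) / 105.06 = 21.13 / 105.06 = 20.1123%
CAPM required = R_f + β·MRP = 3.60% + 2.10 × 8.41% = 21.2610%
α = realised − required = 20.1123% − 21.2610% = -1.15%

-1.15%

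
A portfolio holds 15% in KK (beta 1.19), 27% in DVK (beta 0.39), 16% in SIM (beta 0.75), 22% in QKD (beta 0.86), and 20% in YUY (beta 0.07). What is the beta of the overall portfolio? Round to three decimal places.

0.607

β_P = Σ w_i β_i = 0.15×1.19 + 0.27×0.39 + 0.16×0.75 + 0.22×0.86 + 0.20×0.07 = 0.6070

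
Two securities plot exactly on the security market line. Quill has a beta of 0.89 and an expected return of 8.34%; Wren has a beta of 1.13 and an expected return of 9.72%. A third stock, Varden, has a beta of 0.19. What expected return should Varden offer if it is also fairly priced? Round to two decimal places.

4.32%

MRP (SML slope) = (9.72% − 8.34%) / (1.13 − 0.89) = 1.38% / 0.24 = 5.7500%
R_f (intercept) = 8.34% − 0.89 × 5.7500% = 3.2225%
E(R_Varden) = R_f + β × MRP = 3.2225% + 0.19 × 5.7500% = 4.32%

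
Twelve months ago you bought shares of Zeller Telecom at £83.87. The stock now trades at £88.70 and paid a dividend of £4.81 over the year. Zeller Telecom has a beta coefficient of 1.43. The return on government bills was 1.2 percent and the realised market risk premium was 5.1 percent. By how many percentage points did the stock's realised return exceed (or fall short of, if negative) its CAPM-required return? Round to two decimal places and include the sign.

Realised HPR = (P1 + D1 − P0) / P0 = (88.70 + 4.81 − 83.87) / 83.87 = 9.64 / 83.87 = 11.4940%
CAPM required = R_f + β·MRP = 1.2% + 1.43 × 5.1% = 8.4930%
α = realised − required = 11.4940% − 8.4930% = +3.00%

+3.00%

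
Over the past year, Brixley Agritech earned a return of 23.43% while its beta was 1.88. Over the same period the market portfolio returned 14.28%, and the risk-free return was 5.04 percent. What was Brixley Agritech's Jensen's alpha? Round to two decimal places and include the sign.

+1.02%

Market excess return = 14.28% − 5.04% = 9.24%
CAPM benchmark = R_f + β(R_m − R_f) = 5.04% + 1.88 × 9.24% = 22.4112%
α = actual − benchmark = 23.43% − 22.4112% = +1.02%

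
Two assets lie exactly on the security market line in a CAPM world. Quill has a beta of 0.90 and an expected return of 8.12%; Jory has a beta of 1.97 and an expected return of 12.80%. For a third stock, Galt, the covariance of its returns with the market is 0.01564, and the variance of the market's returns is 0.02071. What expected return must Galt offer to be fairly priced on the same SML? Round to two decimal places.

MRP = (12.80% − 8.12%) / (1.97 − 0.90) = 4.3738%
R_f = 8.12% − 0.90 × 4.3738% = 4.1836%
β_Galt = Cov / Var(R_m) = 0.01564 / 0.02071 = 0.7552
E(R_Galt) = R_f + β × MRP = 4.1836% + 0.7552 × 4.3738% = 7.49%

7.49%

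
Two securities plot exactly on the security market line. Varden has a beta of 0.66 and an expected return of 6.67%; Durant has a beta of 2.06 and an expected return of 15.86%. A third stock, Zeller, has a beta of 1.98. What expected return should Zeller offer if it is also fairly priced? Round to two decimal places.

MRP (SML slope) = (15.86% − 6.67%) / (2.06 − 0.66) = 9.19% / 1.40 = 6.5643%
R_f (intercept) = 6.67% − 0.66 × 6.5643% = 2.3376%
E(R_Zeller) = R_f + β × MRP = 2.3376% + 1.98 × 6.5643% = 15.33%

15.33%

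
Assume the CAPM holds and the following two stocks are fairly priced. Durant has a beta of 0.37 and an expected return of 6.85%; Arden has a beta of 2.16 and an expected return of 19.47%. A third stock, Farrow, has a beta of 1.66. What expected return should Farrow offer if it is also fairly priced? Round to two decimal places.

15.94%

MRP (SML slope) = (19.47% − 6.85%) / (2.16 − 0.37) = 12.62% / 1.79 = 7.0503%
R_f (intercept) = 6.85% − 0.37 × 7.0503% = 4.2414%
E(R_Farrow) = R_f + β × MRP = 4.2414% + 1.66 × 7.0503% = 15.94%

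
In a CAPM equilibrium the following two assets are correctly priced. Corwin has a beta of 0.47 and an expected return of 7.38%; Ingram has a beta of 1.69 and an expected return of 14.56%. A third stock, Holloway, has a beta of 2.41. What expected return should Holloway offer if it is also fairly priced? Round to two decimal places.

18.80%

MRP (SML slope) = (14.56% − 7.38%) / (1.69 − 0.47) = 7.18% / 1.22 = 5.8852%
R_f (intercept) = 7.38% − 0.47 × 5.8852% = 4.6140%
E(R_Holloway) = R_f + β × MRP = 4.6140% + 2.41 × 5.8852% = 18.80%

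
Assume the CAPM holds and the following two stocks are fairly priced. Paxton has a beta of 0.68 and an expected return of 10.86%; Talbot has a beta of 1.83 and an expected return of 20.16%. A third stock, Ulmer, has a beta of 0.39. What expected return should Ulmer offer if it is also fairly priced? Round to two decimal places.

MRP (SML slope) = (20.16% − 10.86%) / (1.83 − 0.68) = 9.30% / 1.15 = 8.0870%
R_f (intercept) = 10.86% − 0.68 × 8.0870% = 5.3608%
E(R_Ulmer) = R_f + β × MRP = 5.3608% + 0.39 × 8.0870% = 8.51%

8.51%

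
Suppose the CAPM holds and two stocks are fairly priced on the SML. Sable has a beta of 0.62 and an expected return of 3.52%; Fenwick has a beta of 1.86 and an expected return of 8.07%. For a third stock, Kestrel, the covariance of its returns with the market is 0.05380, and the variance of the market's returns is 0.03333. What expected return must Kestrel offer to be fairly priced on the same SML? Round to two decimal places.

7.17%

MRP = (8.07% − 3.52%) / (1.86 − 0.62) = 3.6694%
R_f = 3.52% − 0.62 × 3.6694% = 1.2450%
β_Kestrel = Cov / Var(R_m) = 0.05380 / 0.03333 = 1.6142
E(R_Kestrel) = R_f + β × MRP = 1.2450% + 1.6142 × 3.6694% = 7.17%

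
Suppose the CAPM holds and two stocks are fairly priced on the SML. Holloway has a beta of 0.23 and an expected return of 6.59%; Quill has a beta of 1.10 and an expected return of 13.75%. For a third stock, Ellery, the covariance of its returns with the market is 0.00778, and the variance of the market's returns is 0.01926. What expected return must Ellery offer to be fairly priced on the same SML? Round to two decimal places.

MRP = (13.75% − 6.59%) / (1.10 − 0.23) = 8.2299%
R_f = 6.59% − 0.23 × 8.2299% = 4.6971%
β_Ellery = Cov / Var(R_m) = 0.00778 / 0.01926 = 0.4039
E(R_Ellery) = R_f + β × MRP = 4.6971% + 0.4039 × 8.2299% = 8.02%

8.02%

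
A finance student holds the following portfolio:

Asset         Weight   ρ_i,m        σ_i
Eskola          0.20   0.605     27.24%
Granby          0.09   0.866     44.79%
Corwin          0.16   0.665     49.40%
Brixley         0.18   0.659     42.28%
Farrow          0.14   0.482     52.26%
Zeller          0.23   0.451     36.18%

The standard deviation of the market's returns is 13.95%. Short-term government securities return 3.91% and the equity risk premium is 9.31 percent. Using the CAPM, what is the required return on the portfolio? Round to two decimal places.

20.15%

β_Eskola = 0.605 × 27.24% / 13.95% = 1.1814
β_Granby = 0.866 × 44.79% / 13.95% = 2.7805
β_Corwin = 0.665 × 49.40% / 13.95% = 2.3549
β_Brixley = 0.659 × 42.28% / 13.95% = 1.9973
β_Farrow = 0.482 × 52.26% / 13.95% = 1.8057
β_Zeller = 0.451 × 36.18% / 13.95% = 1.1697
β_P = Σ w_i β_i = 0.20×1.1814 + 0.09×2.7805 + 0.16×2.3549 + 0.18×1.9973 + 0.14×1.8057 + 0.23×1.1697 = 1.7447
E(R_P) = R_f + β_P × MRP = 3.91% + 1.7447 × 9.31% = 20.15%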